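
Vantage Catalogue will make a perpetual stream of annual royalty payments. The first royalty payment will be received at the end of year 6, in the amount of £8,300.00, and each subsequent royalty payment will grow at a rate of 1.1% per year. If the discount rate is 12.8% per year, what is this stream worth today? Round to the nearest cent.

£38846.04

Value at end of year 5: C₁ / (r − g) = £8,300.00 / (0.128 − 0.011) = £70,940.1709
Discount to today: PV = £70,940.1709 / (1 + 0.128)^5 = £70,940.1709 / 1.826188 = £38,846.04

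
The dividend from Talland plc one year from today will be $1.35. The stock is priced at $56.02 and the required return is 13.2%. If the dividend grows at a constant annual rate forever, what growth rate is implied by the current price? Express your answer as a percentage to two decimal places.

10.79%

P = D₁/(r−g) ⇒ g = r − D₁/P = 0.132 − $1.35/$56.02 = 0.107901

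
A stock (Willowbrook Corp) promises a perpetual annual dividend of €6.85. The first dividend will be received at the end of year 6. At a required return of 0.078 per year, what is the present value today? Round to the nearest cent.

Value at end of year 5: C / r = €6.85 / 0.078 = €87.8205
Discount to today: PV = €87.8205 / (1 + 0.078)^5 = €87.8205 / 1.455773 = €60.33

€60.33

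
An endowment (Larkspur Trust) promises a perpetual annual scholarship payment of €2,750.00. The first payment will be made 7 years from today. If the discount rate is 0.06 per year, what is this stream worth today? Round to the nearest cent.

€32310.69

Value at end of year 6: C / r = €2,750.00 / 0.06 = €45,833.3333
Discount to today: PV = €45,833.3333 / (1 + 0.06)^6 = €45,833.3333 / 1.418519 = €32,310.69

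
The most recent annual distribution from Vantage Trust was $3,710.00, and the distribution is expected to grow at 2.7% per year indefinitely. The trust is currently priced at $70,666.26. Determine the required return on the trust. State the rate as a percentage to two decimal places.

8.09%

D₁ = $3,710.00 × 1.027 = $3,810.1700
P = D₁/(r − g) ⇒ r = D₁/P + g = $3,810.1700/$70,666.26 + 0.027 = 0.053918 + 0.027 = 0.080918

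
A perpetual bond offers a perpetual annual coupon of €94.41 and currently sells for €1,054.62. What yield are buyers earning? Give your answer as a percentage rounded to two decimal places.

8.95%

P = C/r ⇒ r = C/P = €94.41/€1,054.62 = 0.089520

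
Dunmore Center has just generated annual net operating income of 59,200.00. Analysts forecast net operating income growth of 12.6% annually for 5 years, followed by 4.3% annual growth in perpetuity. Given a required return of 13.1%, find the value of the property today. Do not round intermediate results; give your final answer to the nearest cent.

D_1 = 66659.20000
D_2 = 75058.25920
D_3 = 84515.59986
D_4 = 95164.56544
D_5 = 107155.30069
Terminal value at year 5: TV = D_5×(1+g_2)/(r−g_2) = 111762.97862/0.088 = 1270033.84792
P_0 = D_1/(1+r)^1 + D_2/(1+r)^2 + D_3/(1+r)^3 + D_4/(1+r)^4 + D_5/(1+r)^5 + TV/(1+r)^5
    = 58938.28470 + 58677.72642 + 58418.32002 + 58160.06043 + 57902.94257 + 686281.46700 = 978378.80114

978378.80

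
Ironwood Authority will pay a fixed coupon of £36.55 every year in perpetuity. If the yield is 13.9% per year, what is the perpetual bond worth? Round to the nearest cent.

£262.95

Level perpetuity: PV = C / r = £36.55 / 0.139 = £262.95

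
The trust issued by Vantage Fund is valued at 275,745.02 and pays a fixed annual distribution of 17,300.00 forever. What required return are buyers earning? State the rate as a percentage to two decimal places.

6.27%

P = C/r ⇒ r = C/P = 17,300.00/275,745.02 = 0.062739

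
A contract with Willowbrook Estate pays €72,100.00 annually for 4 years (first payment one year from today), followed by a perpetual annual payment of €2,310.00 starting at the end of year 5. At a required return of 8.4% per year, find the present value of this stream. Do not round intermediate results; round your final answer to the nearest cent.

PV of 4-year annuity: €72,100.00 × [1 − (1+0.084)^−4] / 0.084 = 236693.47922
Perpetuity value at year 4: €2,310.00 / 0.084 = 27500.00000
PV of perpetuity: 27500.00000 / (1+0.084)^4 = 19916.61669
Total PV = 236693.47922 + 19916.61669 = 256610.09591

€256610.10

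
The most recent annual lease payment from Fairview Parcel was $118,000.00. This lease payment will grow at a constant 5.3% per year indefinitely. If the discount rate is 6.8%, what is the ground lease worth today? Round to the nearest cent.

D₁ = D₀ × (1 + g) = $118,000.00 × 1.053 = $124,254.0000
Growing perpetuity: P = D₁ / (r − g) = $124,254.0000 / (0.068 − 0.053) = $8,283,600.00

$8283600.00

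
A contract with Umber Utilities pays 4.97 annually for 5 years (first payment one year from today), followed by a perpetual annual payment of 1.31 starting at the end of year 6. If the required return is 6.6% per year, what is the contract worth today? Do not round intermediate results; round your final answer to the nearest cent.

PV of 5-year annuity: 4.97 × [1 − (1+0.066)^−5] / 0.066 = 20.59810
Perpetuity value at year 5: 1.31 / 0.066 = 19.84848
PV of perpetuity: 19.84848 / (1+0.066)^5 = 14.41921
Total PV = 20.59810 + 14.41921 = 35.01731

35.02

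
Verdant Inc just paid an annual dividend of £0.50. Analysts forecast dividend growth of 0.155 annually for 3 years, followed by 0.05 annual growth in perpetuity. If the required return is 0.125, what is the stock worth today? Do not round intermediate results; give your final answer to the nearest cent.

D_1 = 0.57750
D_2 = 0.66701
D_3 = 0.77040
Terminal value at year 3: TV = D_3×(1+g_2)/(r−g_2) = 0.80892/0.075 = 10.78559
P_0 = D_1/(1+r)^1 + D_2/(1+r)^2 + D_3/(1+r)^3 + TV/(1+r)^3
    = 0.51333 + 0.52702 + 0.54108 + 7.57507 = 9.15650

£9.16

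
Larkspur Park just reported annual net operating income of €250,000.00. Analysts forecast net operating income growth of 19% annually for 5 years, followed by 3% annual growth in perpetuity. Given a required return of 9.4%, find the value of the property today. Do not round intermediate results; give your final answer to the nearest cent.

D_1 = 297500.00000
D_2 = 354025.00000
D_3 = 421289.75000
D_4 = 501334.80250
D_5 = 596588.41497
Terminal value at year 5: TV = D_5×(1+g_2)/(r−g_2) = 614486.06742/0.064 = 9601344.80350
P_0 = D_1/(1+r)^1 + D_2/(1+r)^2 + D_3/(1+r)^3 + D_4/(1+r)^4 + D_5/(1+r)^5 + TV/(1+r)^5
    = 271937.84278 + 295800.76134 + 321757.68373 + 349992.36164 + 380704.67125 + 6126965.80297 = 7747159.12371

€7747159.12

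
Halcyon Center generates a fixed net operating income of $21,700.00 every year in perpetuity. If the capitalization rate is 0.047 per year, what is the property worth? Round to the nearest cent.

$461702.13

Level perpetuity: PV = C / r = $21,700.00 / 0.047 = $461,702.13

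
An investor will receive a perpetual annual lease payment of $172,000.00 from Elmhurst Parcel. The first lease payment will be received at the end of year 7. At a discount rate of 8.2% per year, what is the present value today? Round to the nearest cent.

Value at end of year 6: C / r = $172,000.00 / 0.082 = $2,097,560.9756
Discount to today: PV = $2,097,560.9756 / (1 + 0.082)^6 = $2,097,560.9756 / 1.604588 = $1,307,227.06

$1307227.06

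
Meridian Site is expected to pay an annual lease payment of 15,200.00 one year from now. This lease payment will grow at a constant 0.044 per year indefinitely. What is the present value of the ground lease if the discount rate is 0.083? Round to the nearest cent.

Growing perpetuity: P = D₁ / (r − g) = 15,200.0000 / (0.083 − 0.044) = 389,743.59

389743.59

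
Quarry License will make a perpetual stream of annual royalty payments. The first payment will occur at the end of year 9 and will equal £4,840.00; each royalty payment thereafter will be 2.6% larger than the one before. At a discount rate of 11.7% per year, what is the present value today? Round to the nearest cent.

Value at end of year 8: C₁ / (r − g) = £4,840.00 / (0.117 − 0.026) = £53,186.8132
Discount to today: PV = £53,186.8132 / (1 + 0.117)^8 = £53,186.8132 / 2.423402 = £21,947.17

£21947.17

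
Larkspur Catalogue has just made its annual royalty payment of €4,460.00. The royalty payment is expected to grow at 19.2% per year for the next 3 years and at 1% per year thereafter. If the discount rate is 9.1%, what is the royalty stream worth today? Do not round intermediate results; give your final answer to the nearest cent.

€88545.10

D_1 = 5316.32000
D_2 = 6337.05344
D_3 = 7553.76770
Terminal value at year 3: TV = D_3×(1+g_2)/(r−g_2) = 7629.30538/0.081 = 94188.95528
P_0 = D_1/(1+r)^1 + D_2/(1+r)^2 + D_3/(1+r)^3 + TV/(1+r)^3
    = 4872.88726 + 5323.99781 + 5816.87020 + 72531.34452 = 88545.09979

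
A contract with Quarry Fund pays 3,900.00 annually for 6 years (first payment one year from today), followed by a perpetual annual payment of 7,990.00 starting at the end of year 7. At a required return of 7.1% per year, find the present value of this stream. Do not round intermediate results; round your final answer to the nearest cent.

PV of 6-year annuity: 3,900.00 × [1 − (1+0.071)^−6] / 0.071 = 18532.25525
Perpetuity value at year 6: 7,990.00 / 0.071 = 112535.21127
PV of perpetuity: 112535.21127 / (1+0.071)^6 = 74567.84730
Total PV = 18532.25525 + 74567.84730 = 93100.10255

93100.10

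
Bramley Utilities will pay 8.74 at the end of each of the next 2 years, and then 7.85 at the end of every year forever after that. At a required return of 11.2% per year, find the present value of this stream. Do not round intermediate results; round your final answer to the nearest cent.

PV of 2-year annuity: 8.74 × [1 − (1+0.112)^−2] / 0.112 = 14.92780
Perpetuity value at year 2: 7.85 / 0.112 = 70.08929
PV of perpetuity: 70.08929 / (1+0.112)^2 = 56.68159
Total PV = 14.92780 + 56.68159 = 71.60939

71.61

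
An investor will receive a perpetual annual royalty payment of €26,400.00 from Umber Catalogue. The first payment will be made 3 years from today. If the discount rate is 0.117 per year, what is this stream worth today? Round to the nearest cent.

Value at end of year 2: C / r = €26,400.00 / 0.117 = €225,641.0256
Discount to today: PV = €225,641.0256 / (1 + 0.117)^2 = €225,641.0256 / 1.247689 = €180,847.17

€180847.17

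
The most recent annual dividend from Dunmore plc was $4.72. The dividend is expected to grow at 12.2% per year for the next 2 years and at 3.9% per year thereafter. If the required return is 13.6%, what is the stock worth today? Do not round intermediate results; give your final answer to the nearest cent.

D_1 = 5.29584
D_2 = 5.94193
Terminal value at year 2: TV = D_2×(1+g_2)/(r−g_2) = 6.17367/0.097 = 63.64606
P_0 = D_1/(1+r)^1 + D_2/(1+r)^2 + TV/(1+r)^2
    = 4.66183 + 4.60438 + 49.31907 = 58.58528

$58.59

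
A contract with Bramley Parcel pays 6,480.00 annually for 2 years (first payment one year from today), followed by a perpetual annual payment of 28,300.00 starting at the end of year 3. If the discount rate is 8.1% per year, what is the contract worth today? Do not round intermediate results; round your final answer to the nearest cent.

PV of 2-year annuity: 6,480.00 × [1 − (1+0.081)^−2] / 0.081 = 11539.73134
Perpetuity value at year 2: 28,300.00 / 0.081 = 349382.71605
PV of perpetuity: 349382.71605 / (1+0.081)^2 = 298985.43255
Total PV = 11539.73134 + 298985.43255 = 310525.16390

310525.16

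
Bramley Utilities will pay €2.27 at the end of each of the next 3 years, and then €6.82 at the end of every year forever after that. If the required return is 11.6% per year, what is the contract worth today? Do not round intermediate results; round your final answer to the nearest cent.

PV of 3-year annuity: €2.27 × [1 − (1+0.116)^−3] / 0.116 = 5.48985
Perpetuity value at year 3: €6.82 / 0.116 = 58.79310
PV of perpetuity: 58.79310 / (1+0.116)^3 = 42.29936
Total PV = 5.48985 + 42.29936 = 47.78921

€47.79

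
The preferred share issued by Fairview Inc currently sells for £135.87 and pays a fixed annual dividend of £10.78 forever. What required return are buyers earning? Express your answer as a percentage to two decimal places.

7.93%

P = C/r ⇒ r = C/P = £10.78/£135.87 = 0.079341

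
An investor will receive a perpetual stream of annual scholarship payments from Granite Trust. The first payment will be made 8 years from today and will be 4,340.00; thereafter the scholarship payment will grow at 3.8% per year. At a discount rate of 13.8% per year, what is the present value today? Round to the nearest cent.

Value at end of year 7: C₁ / (r − g) = 4,340.00 / (0.138 − 0.038) = 43,400.0000
Discount to today: PV = 43,400.0000 / (1 + 0.138)^7 = 43,400.0000 / 2.471700 = 17,558.76

17558.76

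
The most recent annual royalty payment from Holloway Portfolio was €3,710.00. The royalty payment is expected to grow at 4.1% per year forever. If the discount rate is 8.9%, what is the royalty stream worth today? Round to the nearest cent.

€80460.63

D₁ = D₀ × (1 + g) = €3,710.00 × 1.041 = €3,862.1100
Growing perpetuity: P = D₁ / (r − g) = €3,862.1100 / (0.089 − 0.041) = €80,460.63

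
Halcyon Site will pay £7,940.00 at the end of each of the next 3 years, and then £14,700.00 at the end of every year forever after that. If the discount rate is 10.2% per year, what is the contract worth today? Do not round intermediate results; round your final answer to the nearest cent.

PV of 3-year annuity: £7,940.00 × [1 − (1+0.102)^−3] / 0.102 = 19676.28703
Perpetuity value at year 3: £14,700.00 / 0.102 = 144117.64706
PV of perpetuity: 144117.64706 / (1+0.102)^3 = 107689.25672
Total PV = 19676.28703 + 107689.25672 = 127365.54375

£127365.54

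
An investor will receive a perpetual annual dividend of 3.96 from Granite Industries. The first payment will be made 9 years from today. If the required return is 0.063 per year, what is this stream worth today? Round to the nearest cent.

Value at end of year 8: C / r = 3.96 / 0.063 = 62.8571
Discount to today: PV = 62.8571 / (1 + 0.063)^8 = 62.8571 / 1.630295 = 38.56

38.56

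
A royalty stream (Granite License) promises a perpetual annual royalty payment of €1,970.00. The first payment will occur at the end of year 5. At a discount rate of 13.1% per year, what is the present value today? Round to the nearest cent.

Value at end of year 4: C / r = €1,970.00 / 0.131 = €15,038.1679
Discount to today: PV = €15,038.1679 / (1 + 0.131)^4 = €15,038.1679 / 1.636253 = €9,190.61

€9190.61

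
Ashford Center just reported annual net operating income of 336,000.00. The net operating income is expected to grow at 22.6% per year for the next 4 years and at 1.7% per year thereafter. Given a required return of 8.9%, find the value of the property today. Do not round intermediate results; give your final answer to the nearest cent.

9447221.79

D_1 = 411936.00000
D_2 = 505033.53600
D_3 = 619171.11514
D_4 = 759103.78716
Terminal value at year 4: TV = D_4×(1+g_2)/(r−g_2) = 772008.55154/0.072 = 10722340.99359
P_0 = D_1/(1+r)^1 + D_2/(1+r)^2 + D_3/(1+r)^3 + D_4/(1+r)^4 + TV/(1+r)^4
    = 378269.97245 + 425857.65494 + 479432.03393 + 539746.25675 + 7623915.87660 = 9447221.79467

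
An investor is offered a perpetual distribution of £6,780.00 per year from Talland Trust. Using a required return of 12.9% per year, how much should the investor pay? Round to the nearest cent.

Level perpetuity: PV = C / r = £6,780.00 / 0.129 = £52,558.14

£52558.14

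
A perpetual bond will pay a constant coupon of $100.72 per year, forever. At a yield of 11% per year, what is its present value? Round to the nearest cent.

Level perpetuity: PV = C / r = $100.72 / 0.11 = $915.64

$915.64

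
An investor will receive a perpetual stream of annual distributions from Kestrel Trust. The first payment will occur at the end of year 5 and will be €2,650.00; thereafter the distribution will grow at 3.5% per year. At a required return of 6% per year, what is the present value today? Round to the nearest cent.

Value at end of year 4: C₁ / (r − g) = €2,650.00 / (0.06 − 0.035) = €106,000.0000
Discount to today: PV = €106,000.0000 / (1 + 0.06)^4 = €106,000.0000 / 1.262477 = €83,961.93

€83961.93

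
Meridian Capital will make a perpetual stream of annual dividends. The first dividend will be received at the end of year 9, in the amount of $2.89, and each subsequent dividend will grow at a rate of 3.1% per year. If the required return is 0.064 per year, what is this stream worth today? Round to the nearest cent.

Value at end of year 8: C₁ / (r − g) = $2.89 / (0.064 − 0.031) = $87.5758
Discount to today: PV = $87.5758 / (1 + 0.064)^8 = $87.5758 / 1.642605 = $53.32

$53.32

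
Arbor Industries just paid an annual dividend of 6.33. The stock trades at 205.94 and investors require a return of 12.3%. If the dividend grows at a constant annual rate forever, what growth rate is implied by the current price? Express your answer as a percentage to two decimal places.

8.95%

P = D₀(1+g)/(r−g) ⇒ P(r−g) = D₀(1+g) ⇒ g(P+D₀) = P·r − D₀
g = (P·r − D₀)/(P + D₀) = (205.94×0.123 − 6.33) / (205.94 + 6.33) = 0.089512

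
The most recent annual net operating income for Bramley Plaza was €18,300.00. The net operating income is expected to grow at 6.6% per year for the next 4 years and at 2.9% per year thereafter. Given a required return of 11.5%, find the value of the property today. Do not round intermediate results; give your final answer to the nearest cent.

D_1 = 19507.80000
D_2 = 20795.31480
D_3 = 22167.80558
D_4 = 23630.88074
Terminal value at year 4: TV = D_4×(1+g_2)/(r−g_2) = 24316.17629/0.086 = 282746.23589
P_0 = D_1/(1+r)^1 + D_2/(1+r)^2 + D_3/(1+r)^3 + D_4/(1+r)^4 + TV/(1+r)^4
    = 17495.78475 + 16726.91170 + 15991.82769 + 15289.04782 + 182935.23494 = 248438.80690

€248438.81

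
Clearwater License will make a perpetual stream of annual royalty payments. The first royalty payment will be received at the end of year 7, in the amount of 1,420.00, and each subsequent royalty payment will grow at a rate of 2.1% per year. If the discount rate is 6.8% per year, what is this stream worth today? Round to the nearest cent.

20359.31

Value at end of year 6: C₁ / (r − g) = 1,420.00 / (0.068 − 0.021) = 30,212.7660
Discount to today: PV = 30,212.7660 / (1 + 0.068)^6 = 30,212.7660 / 1.483978 = 20,359.31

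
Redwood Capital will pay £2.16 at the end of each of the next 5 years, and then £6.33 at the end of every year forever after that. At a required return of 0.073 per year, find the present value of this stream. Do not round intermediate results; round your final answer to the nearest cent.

PV of 5-year annuity: £2.16 × [1 − (1+0.073)^−5] / 0.073 = 8.78574
Perpetuity value at year 5: £6.33 / 0.073 = 86.71233
PV of perpetuity: 86.71233 / (1+0.073)^5 = 60.96523
Total PV = 8.78574 + 60.96523 = 69.75097

£69.75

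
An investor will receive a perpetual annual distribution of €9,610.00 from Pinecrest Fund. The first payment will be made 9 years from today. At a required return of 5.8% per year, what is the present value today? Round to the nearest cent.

Value at end of year 8: C / r = €9,610.00 / 0.058 = €165,689.6552
Discount to today: PV = €165,689.6552 / (1 + 0.058)^8 = €165,689.6552 / 1.569948 = €105,538.29

€105538.29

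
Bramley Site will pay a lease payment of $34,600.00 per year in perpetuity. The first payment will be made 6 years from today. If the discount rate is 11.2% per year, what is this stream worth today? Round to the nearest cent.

$181691.30

Value at end of year 5: C / r = $34,600.00 / 0.112 = $308,928.5714
Discount to today: PV = $308,928.5714 / (1 + 0.112)^5 = $308,928.5714 / 1.700294 = $181,691.30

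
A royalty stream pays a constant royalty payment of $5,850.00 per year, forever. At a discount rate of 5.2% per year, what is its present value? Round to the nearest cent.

Level perpetuity: PV = C / r = $5,850.00 / 0.052 = $112,500.00

$112500.00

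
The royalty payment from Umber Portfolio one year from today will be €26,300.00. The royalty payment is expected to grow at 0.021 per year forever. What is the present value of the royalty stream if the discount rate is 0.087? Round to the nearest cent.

Growing perpetuity: P = D₁ / (r − g) = €26,300.0000 / (0.087 − 0.021) = €398,484.85

€398484.85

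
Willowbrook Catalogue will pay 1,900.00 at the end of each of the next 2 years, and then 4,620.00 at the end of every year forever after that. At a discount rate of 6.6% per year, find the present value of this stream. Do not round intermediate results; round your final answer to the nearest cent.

65054.79

PV of 2-year annuity: 1,900.00 × [1 − (1+0.066)^−2] / 0.066 = 3454.37521
Perpetuity value at year 2: 4,620.00 / 0.066 = 70000.00000
PV of perpetuity: 70000.00000 / (1+0.066)^2 = 61600.41395
Total PV = 3454.37521 + 61600.41395 = 65054.78917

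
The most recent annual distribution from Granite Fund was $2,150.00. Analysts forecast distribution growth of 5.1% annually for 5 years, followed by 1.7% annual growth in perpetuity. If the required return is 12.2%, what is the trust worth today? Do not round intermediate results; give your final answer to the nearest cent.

D_1 = 2259.65000
D_2 = 2374.89215
D_3 = 2496.01165
D_4 = 2623.30824
D_5 = 2757.09696
Terminal value at year 5: TV = D_5×(1+g_2)/(r−g_2) = 2803.96761/0.105 = 26704.45345
P_0 = D_1/(1+r)^1 + D_2/(1+r)^2 + D_3/(1+r)^3 + D_4/(1+r)^4 + D_5/(1+r)^5 + TV/(1+r)^5
    = 2013.94831 + 1886.50594 + 1767.12812 + 1655.30450 + 1550.55707 + 15018.25276 = 23891.69670

$23891.70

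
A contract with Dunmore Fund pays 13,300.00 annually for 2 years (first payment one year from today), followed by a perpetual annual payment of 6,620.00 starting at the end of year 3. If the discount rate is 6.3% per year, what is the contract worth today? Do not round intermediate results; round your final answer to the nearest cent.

PV of 2-year annuity: 13,300.00 × [1 − (1+0.063)^−2] / 0.063 = 24281.99358
Perpetuity value at year 2: 6,620.00 / 0.063 = 105079.36508
PV of perpetuity: 105079.36508 / (1+0.063)^2 = 92993.13971
Total PV = 24281.99358 + 92993.13971 = 117275.13328

117275.13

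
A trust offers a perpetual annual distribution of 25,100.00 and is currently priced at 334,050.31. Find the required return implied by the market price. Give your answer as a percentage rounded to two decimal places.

7.51%

P = C/r ⇒ r = C/P = 25,100.00/334,050.31 = 0.075138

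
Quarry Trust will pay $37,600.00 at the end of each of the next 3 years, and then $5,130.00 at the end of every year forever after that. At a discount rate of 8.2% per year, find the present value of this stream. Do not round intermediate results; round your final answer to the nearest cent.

PV of 3-year annuity: $37,600.00 × [1 − (1+0.082)^−3] / 0.082 = 96550.22201
Perpetuity value at year 3: $5,130.00 / 0.082 = 62560.97561
PV of perpetuity: 62560.97561 / (1+0.082)^3 = 49388.03309
Total PV = 96550.22201 + 49388.03309 = 145938.25509

$145938.26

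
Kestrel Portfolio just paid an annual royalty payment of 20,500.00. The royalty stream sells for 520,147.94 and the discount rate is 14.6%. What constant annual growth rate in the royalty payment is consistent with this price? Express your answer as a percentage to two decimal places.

10.25%

P = D₀(1+g)/(r−g) ⇒ P(r−g) = D₀(1+g) ⇒ g(P+D₀) = P·r − D₀
g = (P·r − D₀)/(P + D₀) = (520,147.94×0.146 − 20,500.00) / (520,147.94 + 20,500.00) = 0.102547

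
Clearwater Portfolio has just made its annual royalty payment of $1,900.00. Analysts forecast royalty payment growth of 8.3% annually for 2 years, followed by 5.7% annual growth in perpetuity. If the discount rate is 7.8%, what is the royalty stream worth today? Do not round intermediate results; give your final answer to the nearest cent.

D_1 = 2057.70000
D_2 = 2228.48910
Terminal value at year 2: TV = D_2×(1+g_2)/(r−g_2) = 2355.51298/0.021 = 112167.28470
P_0 = D_1/(1+r)^1 + D_2/(1+r)^2 + TV/(1+r)^2
    = 1908.81262 + 1917.66611 + 96522.52737 = 100349.00610

$100349.01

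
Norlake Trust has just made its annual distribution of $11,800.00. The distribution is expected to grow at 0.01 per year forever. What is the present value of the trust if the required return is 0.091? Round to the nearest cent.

D₁ = D₀ × (1 + g) = $11,800.00 × 1.01 = $11,918.0000
Growing perpetuity: P = D₁ / (r − g) = $11,918.0000 / (0.091 − 0.01) = $147,135.80

$147135.80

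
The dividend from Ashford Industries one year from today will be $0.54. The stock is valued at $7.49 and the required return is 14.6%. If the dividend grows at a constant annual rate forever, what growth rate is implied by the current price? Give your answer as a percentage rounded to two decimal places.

P = D₁/(r−g) ⇒ g = r − D₁/P = 0.146 − $0.54/$7.49 = 0.073904

7.39%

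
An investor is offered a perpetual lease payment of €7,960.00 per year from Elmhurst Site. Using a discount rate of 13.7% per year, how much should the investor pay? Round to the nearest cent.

Level perpetuity: PV = C / r = €7,960.00 / 0.137 = €58,102.19

€58102.19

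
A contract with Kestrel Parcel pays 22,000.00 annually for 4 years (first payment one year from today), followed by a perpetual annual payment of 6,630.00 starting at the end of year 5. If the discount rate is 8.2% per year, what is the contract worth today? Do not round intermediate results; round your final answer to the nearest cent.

131535.24

PV of 4-year annuity: 22,000.00 × [1 − (1+0.082)^−4] / 0.082 = 72543.57779
Perpetuity value at year 4: 6,630.00 / 0.082 = 80853.65854
PV of perpetuity: 80853.65854 / (1+0.082)^4 = 58991.66214
Total PV = 72543.57779 + 58991.66214 = 131535.23993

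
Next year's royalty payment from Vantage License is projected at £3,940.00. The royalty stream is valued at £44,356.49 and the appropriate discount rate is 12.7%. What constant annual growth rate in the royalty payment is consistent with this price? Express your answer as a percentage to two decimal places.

3.82%

P = D₁/(r−g) ⇒ g = r − D₁/P = 0.127 − £3,940.00/£44,356.49 = 0.038174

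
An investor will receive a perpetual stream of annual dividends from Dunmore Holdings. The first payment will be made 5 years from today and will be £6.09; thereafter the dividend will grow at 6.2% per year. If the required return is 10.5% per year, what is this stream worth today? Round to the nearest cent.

£94.99

Value at end of year 4: C₁ / (r − g) = £6.09 / (0.105 − 0.062) = £141.6279
Discount to today: PV = £141.6279 / (1 + 0.105)^4 = £141.6279 / 1.490902 = £94.99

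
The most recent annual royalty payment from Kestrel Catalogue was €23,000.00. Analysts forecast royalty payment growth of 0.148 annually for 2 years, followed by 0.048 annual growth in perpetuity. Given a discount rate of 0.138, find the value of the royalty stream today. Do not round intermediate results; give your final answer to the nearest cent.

D_1 = 26404.00000
D_2 = 30311.79200
Terminal value at year 2: TV = D_2×(1+g_2)/(r−g_2) = 31766.75802/0.09 = 352963.97796
P_0 = D_1/(1+r)^1 + D_2/(1+r)^2 + TV/(1+r)^2
    = 23202.10896 + 23405.99393 + 272549.79596 = 319157.89885

€319157.90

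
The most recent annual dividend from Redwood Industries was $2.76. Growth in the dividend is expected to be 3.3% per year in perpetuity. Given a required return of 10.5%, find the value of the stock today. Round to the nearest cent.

$39.60

D₁ = D₀ × (1 + g) = $2.76 × 1.033 = $2.8511
Growing perpetuity: P = D₁ / (r − g) = $2.8511 / (0.105 − 0.033) = $39.60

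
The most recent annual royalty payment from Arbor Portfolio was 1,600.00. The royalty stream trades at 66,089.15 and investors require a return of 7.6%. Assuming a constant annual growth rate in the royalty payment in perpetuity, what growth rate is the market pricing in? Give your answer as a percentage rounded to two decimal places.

P = D₀(1+g)/(r−g) ⇒ P(r−g) = D₀(1+g) ⇒ g(P+D₀) = P·r − D₀
g = (P·r − D₀)/(P + D₀) = (66,089.15×0.076 − 1,600.00) / (66,089.15 + 1,600.00) = 0.050566

5.06%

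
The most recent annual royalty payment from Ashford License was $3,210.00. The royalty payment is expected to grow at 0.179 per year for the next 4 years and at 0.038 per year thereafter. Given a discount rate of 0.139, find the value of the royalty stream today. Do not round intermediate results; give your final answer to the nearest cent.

D_1 = 3784.59000
D_2 = 4462.03161
D_3 = 5260.73527
D_4 = 6202.40688
Terminal value at year 4: TV = D_4×(1+g_2)/(r−g_2) = 6438.09834/0.101 = 63743.54795
P_0 = D_1/(1+r)^1 + D_2/(1+r)^2 + D_3/(1+r)^3 + D_4/(1+r)^4 + TV/(1+r)^4
    = 3322.73047 + 3439.41986 + 3560.20721 + 3685.23644 + 37874.01407 = 51881.60804

$51881.61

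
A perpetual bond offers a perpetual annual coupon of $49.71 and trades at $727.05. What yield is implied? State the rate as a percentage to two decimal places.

6.84%

P = C/r ⇒ r = C/P = $49.71/$727.05 = 0.068372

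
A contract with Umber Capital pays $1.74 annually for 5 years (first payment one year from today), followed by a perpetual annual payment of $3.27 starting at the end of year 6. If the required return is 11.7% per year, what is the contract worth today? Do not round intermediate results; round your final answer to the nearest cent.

$22.39

PV of 5-year annuity: $1.74 × [1 − (1+0.117)^−5] / 0.117 = 6.31921
Perpetuity value at year 5: $3.27 / 0.117 = 27.94872
PV of perpetuity: 27.94872 / (1+0.117)^5 = 16.07297
Total PV = 6.31921 + 16.07297 = 22.39217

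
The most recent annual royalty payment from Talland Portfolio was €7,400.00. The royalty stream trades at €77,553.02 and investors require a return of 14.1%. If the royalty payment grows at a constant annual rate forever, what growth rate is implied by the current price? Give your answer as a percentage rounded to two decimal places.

P = D₀(1+g)/(r−g) ⇒ P(r−g) = D₀(1+g) ⇒ g(P+D₀) = P·r − D₀
g = (P·r − D₀)/(P + D₀) = (€77,553.02×0.141 − €7,400.00) / (€77,553.02 + €7,400.00) = 0.041611

4.16%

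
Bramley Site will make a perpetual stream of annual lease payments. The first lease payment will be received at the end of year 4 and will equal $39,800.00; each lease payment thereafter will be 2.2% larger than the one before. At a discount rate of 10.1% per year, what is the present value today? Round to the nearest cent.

Value at end of year 3: C₁ / (r − g) = $39,800.00 / (0.101 − 0.022) = $503,797.4684
Discount to today: PV = $503,797.4684 / (1 + 0.101)^3 = $503,797.4684 / 1.334633 = $377,480.07

$377480.07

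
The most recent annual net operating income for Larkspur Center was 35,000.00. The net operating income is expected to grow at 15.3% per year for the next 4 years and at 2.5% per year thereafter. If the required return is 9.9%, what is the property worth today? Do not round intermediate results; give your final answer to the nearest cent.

D_1 = 40355.00000
D_2 = 46529.31500
D_3 = 53648.30020
D_4 = 61856.49012
Terminal value at year 4: TV = D_4×(1+g_2)/(r−g_2) = 63402.90238/0.074 = 856795.97808
P_0 = D_1/(1+r)^1 + D_2/(1+r)^2 + D_3/(1+r)^3 + D_4/(1+r)^4 + TV/(1+r)^4
    = 36719.74522 + 38523.99112 + 40416.88968 + 42402.79691 + 587336.03830 = 745399.46124

745399.46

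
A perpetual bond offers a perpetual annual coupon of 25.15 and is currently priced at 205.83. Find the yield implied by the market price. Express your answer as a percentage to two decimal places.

P = C/r ⇒ r = C/P = 25.15/205.83 = 0.122188

12.22%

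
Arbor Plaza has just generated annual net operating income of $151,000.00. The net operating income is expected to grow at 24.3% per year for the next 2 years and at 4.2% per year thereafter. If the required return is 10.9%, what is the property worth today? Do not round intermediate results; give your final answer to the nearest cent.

$3309123.86

D_1 = 187693.00000
D_2 = 233302.39900
Terminal value at year 2: TV = D_2×(1+g_2)/(r−g_2) = 243101.09976/0.067 = 3628374.62325
P_0 = D_1/(1+r)^1 + D_2/(1+r)^2 + TV/(1+r)^2
    = 169245.26601 + 189695.09977 + 2950183.49194 = 3309123.85772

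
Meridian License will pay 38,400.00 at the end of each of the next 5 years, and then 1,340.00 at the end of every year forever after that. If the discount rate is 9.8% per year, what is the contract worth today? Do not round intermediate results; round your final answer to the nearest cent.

154880.77

PV of 5-year annuity: 38,400.00 × [1 − (1+0.098)^−5] / 0.098 = 146313.01893
Perpetuity value at year 5: 1,340.00 / 0.098 = 13673.46939
PV of perpetuity: 13673.46939 / (1+0.098)^5 = 8567.75466
Total PV = 146313.01893 + 8567.75466 = 154880.77359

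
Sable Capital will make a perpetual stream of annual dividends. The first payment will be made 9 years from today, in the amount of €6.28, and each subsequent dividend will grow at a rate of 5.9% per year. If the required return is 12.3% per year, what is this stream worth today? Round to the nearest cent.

Value at end of year 8: C₁ / (r − g) = €6.28 / (0.123 − 0.059) = €98.1250
Discount to today: PV = €98.1250 / (1 + 0.123)^8 = €98.1250 / 2.529520 = €38.79

€38.79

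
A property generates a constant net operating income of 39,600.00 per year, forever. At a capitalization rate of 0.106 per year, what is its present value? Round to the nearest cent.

373584.91

Level perpetuity: PV = C / r = 39,600.00 / 0.106 = 373,584.91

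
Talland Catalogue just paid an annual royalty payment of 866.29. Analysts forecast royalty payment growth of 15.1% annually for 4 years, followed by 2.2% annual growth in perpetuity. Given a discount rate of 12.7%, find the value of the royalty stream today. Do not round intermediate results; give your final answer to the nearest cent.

12827.02

D_1 = 997.09979
D_2 = 1147.66186
D_3 = 1320.95880
D_4 = 1520.42358
Terminal value at year 4: TV = D_4×(1+g_2)/(r−g_2) = 1553.87290/0.105 = 14798.78949
P_0 = D_1/(1+r)^1 + D_2/(1+r)^2 + D_3/(1+r)^3 + D_4/(1+r)^4 + TV/(1+r)^4
    = 884.73806 + 903.57897 + 922.82112 + 942.47303 + 9173.40416 = 12827.01534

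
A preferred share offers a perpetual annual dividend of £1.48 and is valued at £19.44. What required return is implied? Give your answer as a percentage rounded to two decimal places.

7.61%

P = C/r ⇒ r = C/P = £1.48/£19.44 = 0.076132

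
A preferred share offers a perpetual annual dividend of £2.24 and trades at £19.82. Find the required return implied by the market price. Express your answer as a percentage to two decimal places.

11.30%

P = C/r ⇒ r = C/P = £2.24/£19.82 = 0.113017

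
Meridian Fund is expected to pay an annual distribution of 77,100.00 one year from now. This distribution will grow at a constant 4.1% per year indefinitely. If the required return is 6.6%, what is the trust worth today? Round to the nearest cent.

Growing perpetuity: P = D₁ / (r − g) = 77,100.0000 / (0.066 − 0.041) = 3,084,000.00

3084000.00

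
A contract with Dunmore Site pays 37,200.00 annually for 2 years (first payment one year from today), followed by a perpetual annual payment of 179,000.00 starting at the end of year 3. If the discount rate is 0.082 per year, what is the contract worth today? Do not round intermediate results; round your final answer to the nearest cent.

1930751.59

PV of 2-year annuity: 37,200.00 × [1 − (1+0.082)^−2] / 0.082 = 66155.98553
Perpetuity value at year 2: 179,000.00 / 0.082 = 2182926.82927
PV of perpetuity: 2182926.82927 / (1+0.082)^2 = 1864595.60859
Total PV = 66155.98553 + 1864595.60859 = 1930751.59411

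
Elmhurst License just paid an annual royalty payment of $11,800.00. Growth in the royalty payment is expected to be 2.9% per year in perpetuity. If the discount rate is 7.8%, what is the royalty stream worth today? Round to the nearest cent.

$247800.00

D₁ = D₀ × (1 + g) = $11,800.00 × 1.029 = $12,142.2000
Growing perpetuity: P = D₁ / (r − g) = $12,142.2000 / (0.078 − 0.029) = $247,800.00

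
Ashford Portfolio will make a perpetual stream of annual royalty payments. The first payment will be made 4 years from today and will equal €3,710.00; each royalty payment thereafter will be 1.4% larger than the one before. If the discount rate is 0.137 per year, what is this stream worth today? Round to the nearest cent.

€20520.47

Value at end of year 3: C₁ / (r − g) = €3,710.00 / (0.137 − 0.014) = €30,162.6016
Discount to today: PV = €30,162.6016 / (1 + 0.137)^3 = €30,162.6016 / 1.469878 = €20,520.47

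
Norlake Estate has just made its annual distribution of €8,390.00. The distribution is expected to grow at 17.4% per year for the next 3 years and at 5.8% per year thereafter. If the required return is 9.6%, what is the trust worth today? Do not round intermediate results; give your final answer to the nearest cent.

€316027.88

D_1 = 9849.86000
D_2 = 11563.73564
D_3 = 13575.82564
Terminal value at year 3: TV = D_3×(1+g_2)/(r−g_2) = 14363.22353/0.038 = 377979.56654
P_0 = D_1/(1+r)^1 + D_2/(1+r)^2 + D_3/(1+r)^3 + TV/(1+r)^3
    = 8987.09854 + 9626.69132 + 10311.80256 + 287102.29241 = 316027.88483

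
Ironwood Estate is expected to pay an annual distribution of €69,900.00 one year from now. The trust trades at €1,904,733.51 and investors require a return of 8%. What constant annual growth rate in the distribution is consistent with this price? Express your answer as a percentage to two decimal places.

4.33%

P = D₁/(r−g) ⇒ g = r − D₁/P = 0.08 − €69,900.00/€1,904,733.51 = 0.043302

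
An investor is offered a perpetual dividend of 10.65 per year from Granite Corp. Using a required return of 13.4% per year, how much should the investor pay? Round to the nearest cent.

Level perpetuity: PV = C / r = 10.65 / 0.134 = 79.48

79.48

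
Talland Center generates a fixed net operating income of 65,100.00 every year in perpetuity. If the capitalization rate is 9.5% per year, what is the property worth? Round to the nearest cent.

685263.16

Level perpetuity: PV = C / r = 65,100.00 / 0.095 = 685,263.16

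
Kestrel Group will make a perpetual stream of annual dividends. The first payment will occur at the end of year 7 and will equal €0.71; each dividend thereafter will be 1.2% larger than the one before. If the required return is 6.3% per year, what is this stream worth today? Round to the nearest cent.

Value at end of year 6: C₁ / (r − g) = €0.71 / (0.063 − 0.012) = €13.9216
Discount to today: PV = €13.9216 / (1 + 0.063)^6 = €13.9216 / 1.442778 = €9.65

€9.65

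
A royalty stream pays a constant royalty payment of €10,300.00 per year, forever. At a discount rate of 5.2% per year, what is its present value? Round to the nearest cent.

Level perpetuity: PV = C / r = €10,300.00 / 0.052 = €198,076.92

€198076.92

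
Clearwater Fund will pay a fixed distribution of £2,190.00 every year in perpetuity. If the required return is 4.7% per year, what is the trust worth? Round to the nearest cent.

£46595.74

Level perpetuity: PV = C / r = £2,190.00 / 0.047 = £46,595.74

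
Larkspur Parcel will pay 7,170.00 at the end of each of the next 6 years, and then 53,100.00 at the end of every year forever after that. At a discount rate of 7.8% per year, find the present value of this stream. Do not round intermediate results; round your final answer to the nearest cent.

PV of 6-year annuity: 7,170.00 × [1 − (1+0.078)^−6] / 0.078 = 33348.11865
Perpetuity value at year 6: 53,100.00 / 0.078 = 680769.23077
PV of perpetuity: 680769.23077 / (1+0.078)^6 = 433797.80811
Total PV = 33348.11865 + 433797.80811 = 467145.92677

467145.93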